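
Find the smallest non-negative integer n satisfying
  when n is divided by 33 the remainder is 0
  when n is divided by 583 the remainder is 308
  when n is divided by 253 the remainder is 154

39369

Combine the congruences pairwise.
gcd(33, 583) = 11 and 11 | (308 − 0), so the pair is consistent; merging gives n ≡ 891 (mod 1749), where 1749 = lcm(33, 583).
gcd(1749, 253) = 11 and 11 | (154 − 891), so the pair is consistent; merging gives n ≡ 39369 (mod 40227), where 40227 = lcm(1749, 253).
The solution is unique modulo lcm(33, 583, 253) = 40227.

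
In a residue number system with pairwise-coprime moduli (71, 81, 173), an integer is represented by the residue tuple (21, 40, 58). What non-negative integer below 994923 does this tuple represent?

The moduli are pairwise coprime; N = 71·81·173 = 994923.
N/71 = 14013; 14013 ≡ 26 (mod 71); 26·41 ≡ 1, so inverse 41.
N/81 = 12283; 12283 ≡ 52 (mod 81); 52·67 ≡ 1, so inverse 67.
N/173 = 5751; 5751 ≡ 42 (mod 173); 42·103 ≡ 1, so inverse 103.
x ≡ 21·14013·41 + 40·12283·67 + 58·5751·103 = 79340107.
79340107 mod 994923 = 741190.

741190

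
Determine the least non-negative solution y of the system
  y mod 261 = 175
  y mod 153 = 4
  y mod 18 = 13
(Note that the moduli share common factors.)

3829

gcd(261, 153) = 9 and 9 | (4 − 175), so the pair is consistent; merging gives y ≡ 3829 (mod 4437), where 4437 = lcm(261, 153).
gcd(4437, 18) = 9 and 9 | (13 − 3829), so the pair is consistent; merging gives y ≡ 3829 (mod 8874), where 8874 = lcm(4437, 18).
The solution is unique modulo lcm(261, 153, 18) = 8874.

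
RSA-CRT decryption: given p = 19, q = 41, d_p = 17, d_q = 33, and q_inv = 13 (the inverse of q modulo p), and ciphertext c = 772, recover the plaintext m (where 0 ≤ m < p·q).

m₁ = c^(d_p) mod p: c ≡ 12 (mod 19), and 12^17 mod 19 = 8.
m₂ = c^(d_q) mod q: c ≡ 34 (mod 41), and 34^33 mod 41 = 12.
h = q_inv·(m₁ − m₂) mod p = 13·(8 − 12) mod 19 = 5.
m = m₂ + h·q = 12 + 5·41 = 217.

217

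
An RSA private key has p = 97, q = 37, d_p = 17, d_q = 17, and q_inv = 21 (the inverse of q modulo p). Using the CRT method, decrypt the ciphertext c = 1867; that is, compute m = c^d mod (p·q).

m₁ = c^(d_p) mod p: c ≡ 24 (mod 97), and 24^17 mod 97 = 9.
m₂ = c^(d_q) mod q: c ≡ 17 (mod 37), and 17^17 mod 37 = 13.
h = q_inv·(m₁ − m₂) mod p = 21·(9 − 13) mod 97 = 13.
m = m₂ + h·q = 13 + 13·37 = 494.

494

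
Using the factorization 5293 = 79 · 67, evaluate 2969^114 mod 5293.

3012

Mod 79: 2969 ≡ 46; by Fermat, exponent reduces to 114 mod 78 = 36; 46^36 ≡ 10 (mod 79).
Mod 67: 2969 ≡ 21; by Fermat, exponent reduces to 114 mod 66 = 48; 21^48 ≡ 64 (mod 67).
Combine by CRT: x ≡ 10 (mod 79), x ≡ 64 (mod 67) ⇒ x ≡ 3012 (mod 5293).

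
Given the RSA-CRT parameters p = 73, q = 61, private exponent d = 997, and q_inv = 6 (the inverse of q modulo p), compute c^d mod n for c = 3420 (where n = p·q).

1256

d_p = d mod (p−1) = 997 mod 72 = 61; d_q = d mod (q−1) = 37.
m₁ = c^(d_p) mod p: c ≡ 62 (mod 73), and 62^61 mod 73 = 15.
m₂ = c^(d_q) mod q: c ≡ 4 (mod 61), and 4^37 mod 61 = 36.
h = q_inv·(m₁ − m₂) mod p = 6·(15 − 36) mod 73 = 20.
m = m₂ + h·q = 36 + 20·61 = 1256.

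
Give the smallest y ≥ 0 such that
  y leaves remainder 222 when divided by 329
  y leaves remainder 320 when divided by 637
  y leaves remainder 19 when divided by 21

53191

gcd(329, 637) = 7 and 7 | (320 − 222), so the pair is consistent; merging gives y ≡ 23252 (mod 29939), where 29939 = lcm(329, 637).
gcd(29939, 21) = 7 and 7 | (19 − 23252), so the pair is consistent; merging gives y ≡ 53191 (mod 89817), where 89817 = lcm(29939, 21).
The solution is unique modulo lcm(329, 637, 21) = 89817.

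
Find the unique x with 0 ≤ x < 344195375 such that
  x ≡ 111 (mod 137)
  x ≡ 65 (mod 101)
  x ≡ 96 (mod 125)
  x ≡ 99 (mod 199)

40367846

From x ≡ 111 (mod 137) write x = 111 + 137t. Substituting into x ≡ 65 (mod 101) gives 137t ≡ 55 (mod 101), and since 36⁻¹ ≡ 87 (mod 101), t ≡ 38. Hence x ≡ 111 + 137·38 = 5317 (mod 13837).
From x ≡ 5317 (mod 13837) write x = 5317 + 13837t. Substituting into x ≡ 96 (mod 125) gives 13837t ≡ 29 (mod 125), and since 87⁻¹ ≡ 23 (mod 125), t ≡ 42. Hence x ≡ 5317 + 13837·42 = 586471 (mod 1729625).
From x ≡ 586471 (mod 1729625) write x = 586471 + 1729625t. Substituting into x ≡ 99 (mod 199) gives 1729625t ≡ 81 (mod 199), and since 116⁻¹ ≡ 187 (mod 199), t ≡ 23. Hence x ≡ 586471 + 1729625·23 = 40367846 (mod 344195375).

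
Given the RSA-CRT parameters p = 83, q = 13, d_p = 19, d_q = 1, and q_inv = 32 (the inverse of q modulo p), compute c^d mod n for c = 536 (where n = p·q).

m₁ = c^(d_p) mod p: c ≡ 38 (mod 83), and 38^19 mod 83 = 28.
m₂ = c^(d_q) mod q: c ≡ 3 (mod 13), and 3^1 mod 13 = 3.
h = q_inv·(m₁ − m₂) mod p = 32·(28 − 3) mod 83 = 53.
m = m₂ + h·q = 3 + 53·13 = 692.

692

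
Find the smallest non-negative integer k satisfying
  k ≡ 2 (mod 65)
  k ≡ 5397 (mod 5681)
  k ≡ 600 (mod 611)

942762

gcd(65, 5681) = 13 and 13 | (5397 − 2), so the pair is consistent; merging gives k ≡ 5397 (mod 28405), where 28405 = lcm(65, 5681).
gcd(28405, 611) = 13 and 13 | (600 − 5397), so the pair is consistent; merging gives k ≡ 942762 (mod 1335035), where 1335035 = lcm(28405, 611).
The solution is unique modulo lcm(65, 5681, 611) = 1335035.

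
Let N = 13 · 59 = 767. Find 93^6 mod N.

454

Mod 13: 93 ≡ 2; 2^6 ≡ 12 (mod 13).
Mod 59: 93 ≡ 34; 34^6 ≡ 41 (mod 59).
Combine by CRT: x ≡ 12 (mod 13), x ≡ 41 (mod 59) ⇒ x ≡ 454 (mod 767).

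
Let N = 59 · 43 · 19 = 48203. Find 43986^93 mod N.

48128

Mod 59: 43986 ≡ 31; by Fermat, exponent reduces to 93 mod 58 = 35; 31^35 ≡ 43 (mod 59).
Mod 43: 43986 ≡ 40; by Fermat, exponent reduces to 93 mod 42 = 9; 40^9 ≡ 11 (mod 43).
Mod 19: 43986 ≡ 1; by Fermat, exponent reduces to 93 mod 18 = 3; 1^3 ≡ 1 (mod 19).
Combine by CRT: x ≡ 43 (mod 59), x ≡ 11 (mod 43), x ≡ 1 (mod 19) ⇒ x ≡ 48128 (mod 48203).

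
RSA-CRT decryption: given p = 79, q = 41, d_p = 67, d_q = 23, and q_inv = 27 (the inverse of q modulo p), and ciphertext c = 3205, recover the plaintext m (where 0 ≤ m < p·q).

518

m₁ = c^(d_p) mod p: c ≡ 45 (mod 79), and 45^67 mod 79 = 44.
m₂ = c^(d_q) mod q: c ≡ 7 (mod 41), and 7^23 mod 41 = 26.
h = q_inv·(m₁ − m₂) mod p = 27·(44 − 26) mod 79 = 12.
m = m₂ + h·q = 26 + 12·41 = 518.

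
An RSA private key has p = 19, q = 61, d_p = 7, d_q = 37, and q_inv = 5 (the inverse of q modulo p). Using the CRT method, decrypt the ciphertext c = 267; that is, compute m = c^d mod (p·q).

1122

m₁ = c^(d_p) mod p: c ≡ 1 (mod 19), and 1^7 mod 19 = 1.
m₂ = c^(d_q) mod q: c ≡ 23 (mod 61), and 23^37 mod 61 = 24.
h = q_inv·(m₁ − m₂) mod p = 5·(1 − 24) mod 19 = 18.
m = m₂ + h·q = 24 + 18·61 = 1122.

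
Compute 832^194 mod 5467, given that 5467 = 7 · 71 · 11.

5426

Mod 7: 832 ≡ 6; by Fermat, exponent reduces to 194 mod 6 = 2; 6^2 ≡ 1 (mod 7).
Mod 71: 832 ≡ 51; by Fermat, exponent reduces to 194 mod 70 = 54; 51^54 ≡ 30 (mod 71).
Mod 11: 832 ≡ 7; by Fermat, exponent reduces to 194 mod 10 = 4; 7^4 ≡ 3 (mod 11).
Combine by CRT: x ≡ 1 (mod 7), x ≡ 30 (mod 71), x ≡ 3 (mod 11) ⇒ x ≡ 5426 (mod 5467).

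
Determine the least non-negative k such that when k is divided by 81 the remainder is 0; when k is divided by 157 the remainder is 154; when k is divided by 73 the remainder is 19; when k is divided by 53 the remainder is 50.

38692647

The moduli are pairwise coprime; N = 81·157·73·53 = 49202073.
N/81 = 607433; 607433 ≡ 14 (mod 81); 14·29 ≡ 1, so inverse 29.
N/157 = 313389; 313389 ≡ 17 (mod 157); 17·37 ≡ 1, so inverse 37.
N/73 = 674001; 674001 ≡ 65 (mod 73); 65·9 ≡ 1, so inverse 9.
N/53 = 928341; 928341 ≡ 46 (mod 53); 46·15 ≡ 1, so inverse 15.
k ≡ 0·607433·29 + 154·313389·37 + 19·674001·9 + 50·928341·15 = 2597200443.
2597200443 mod 49202073 = 38692647.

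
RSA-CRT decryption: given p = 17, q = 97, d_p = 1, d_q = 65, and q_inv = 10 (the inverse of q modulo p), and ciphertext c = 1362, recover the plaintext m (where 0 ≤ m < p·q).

m₁ = c^(d_p) mod p: c ≡ 2 (mod 17), and 2^1 mod 17 = 2.
m₂ = c^(d_q) mod q: c ≡ 4 (mod 97), and 4^65 mod 97 = 43.
h = q_inv·(m₁ − m₂) mod p = 10·(2 − 43) mod 17 = 15.
m = m₂ + h·q = 43 + 15·97 = 1498.

1498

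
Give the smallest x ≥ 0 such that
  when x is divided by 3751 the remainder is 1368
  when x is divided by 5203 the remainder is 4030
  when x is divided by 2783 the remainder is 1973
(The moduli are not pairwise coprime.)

gcd(3751, 5203) = 121 and 121 | (4030 − 1368), so the pair is consistent; merging gives x ≡ 128902 (mod 161293), where 161293 = lcm(3751, 5203).
gcd(161293, 2783) = 121 and 121 | (1973 − 128902), so the pair is consistent; merging gives x ≡ 2387004 (mod 3709739), where 3709739 = lcm(161293, 2783).
The solution is unique modulo lcm(3751, 5203, 2783) = 3709739.

2387004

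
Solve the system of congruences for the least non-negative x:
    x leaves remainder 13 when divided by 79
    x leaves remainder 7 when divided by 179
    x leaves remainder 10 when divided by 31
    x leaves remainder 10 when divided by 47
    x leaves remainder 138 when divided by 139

The moduli are pairwise coprime; N = 79·179·31·47·139 = 2863877743.
N/79 = 36251617; 36251617 ≡ 18 (mod 79); 18·22 ≡ 1, so inverse 22.
N/179 = 15999317; 15999317 ≡ 118 (mod 179); 118·44 ≡ 1, so inverse 44.
N/31 = 92383153; 92383153 ≡ 22 (mod 31); 22·24 ≡ 1, so inverse 24.
N/47 = 60933569; 60933569 ≡ 43 (mod 47); 43·35 ≡ 1, so inverse 35.
N/139 = 20603437; 20603437 ≡ 23 (mod 139); 23·133 ≡ 1, so inverse 133.
x ≡ 13·36251617·22 + 7·15999317·44 + 10·92383153·24 + 10·60933569·35 + 138·20603437·133 = 436949940666.
436949940666 mod 2863877743 = 1640523730.

1640523730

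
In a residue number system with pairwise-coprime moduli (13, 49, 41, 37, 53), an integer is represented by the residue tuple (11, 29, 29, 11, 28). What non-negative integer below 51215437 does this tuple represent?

The moduli are pairwise coprime; N = 13·49·41·37·53 = 51215437.
N/13 = 3939649; 3939649 ≡ 12 (mod 13); 12·12 ≡ 1, so inverse 12.
N/49 = 1045213; 1045213 ≡ 43 (mod 49); 43·8 ≡ 1, so inverse 8.
N/41 = 1249157; 1249157 ≡ 10 (mod 41); 10·37 ≡ 1, so inverse 37.
N/37 = 1384201; 1384201 ≡ 31 (mod 37); 31·6 ≡ 1, so inverse 6.
N/53 = 966329; 966329 ≡ 33 (mod 53); 33·45 ≡ 1, so inverse 45.
x ≡ 11·3939649·12 + 29·1045213·8 + 29·1249157·37 + 11·1384201·6 + 28·966329·45 = 3411800351.
3411800351 mod 51215437 = 31581509.

31581509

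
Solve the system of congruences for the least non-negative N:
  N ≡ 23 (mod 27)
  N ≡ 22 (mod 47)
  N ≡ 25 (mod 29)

12524

The moduli are pairwise coprime; M = 27·47·29 = 36801.
M/27 = 1363; 1363 ≡ 13 (mod 27); 13·25 ≡ 1, so inverse 25.
M/47 = 783; 783 ≡ 31 (mod 47); 31·44 ≡ 1, so inverse 44.
M/29 = 1269; 1269 ≡ 22 (mod 29); 22·4 ≡ 1, so inverse 4.
N ≡ 23·1363·25 + 22·783·44 + 25·1269·4 = 1668569.
1668569 mod 36801 = 12524.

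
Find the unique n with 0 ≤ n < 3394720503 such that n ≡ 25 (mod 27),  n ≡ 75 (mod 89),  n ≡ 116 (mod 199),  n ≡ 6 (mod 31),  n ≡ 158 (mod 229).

Combine the congruences pairwise.
From n ≡ 25 (mod 27) write n = 25 + 27t. Substituting into n ≡ 75 (mod 89) gives 27t ≡ 50 (mod 89), and since 27⁻¹ ≡ 33 (mod 89), t ≡ 48. Hence n ≡ 25 + 27·48 = 1321 (mod 2403).
From n ≡ 1321 (mod 2403) write n = 1321 + 2403t. Substituting into n ≡ 116 (mod 199) gives 2403t ≡ 188 (mod 199), and since 15⁻¹ ≡ 146 (mod 199), t ≡ 185. Hence n ≡ 1321 + 2403·185 = 445876 (mod 478197).
From n ≡ 445876 (mod 478197) write n = 445876 + 478197t. Substituting into n ≡ 6 (mod 31) gives 478197t ≡ 3 (mod 31), and since 22⁻¹ ≡ 24 (mod 31), t ≡ 10. Hence n ≡ 445876 + 478197·10 = 5227846 (mod 14824107).
From n ≡ 5227846 (mod 14824107) write n = 5227846 + 14824107t. Substituting into n ≡ 158 (mod 229) gives 14824107t ≡ 153 (mod 229), and since 21⁻¹ ≡ 120 (mod 229), t ≡ 40. Hence n ≡ 5227846 + 14824107·40 = 598192126 (mod 3394720503).

598192126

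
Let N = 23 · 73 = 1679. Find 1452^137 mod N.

Mod 23: 1452 ≡ 3; by Fermat, exponent reduces to 137 mod 22 = 5; 3^5 ≡ 13 (mod 23).
Mod 73: 1452 ≡ 65; by Fermat, exponent reduces to 137 mod 72 = 65; 65^65 ≡ 9 (mod 73).
Combine by CRT: x ≡ 13 (mod 23), x ≡ 9 (mod 73) ⇒ x ≡ 82 (mod 1679).

82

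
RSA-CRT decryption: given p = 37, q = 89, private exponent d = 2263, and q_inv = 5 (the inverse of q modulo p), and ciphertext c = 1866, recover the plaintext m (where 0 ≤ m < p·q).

3080

d_p = d mod (p−1) = 2263 mod 36 = 31; d_q = d mod (q−1) = 63.
m₁ = c^(d_p) mod p: c ≡ 16 (mod 37), and 16^31 mod 37 = 9.
m₂ = c^(d_q) mod q: c ≡ 86 (mod 89), and 86^63 mod 89 = 54.
h = q_inv·(m₁ − m₂) mod p = 5·(9 − 54) mod 37 = 34.
m = m₂ + h·q = 54 + 34·89 = 3080.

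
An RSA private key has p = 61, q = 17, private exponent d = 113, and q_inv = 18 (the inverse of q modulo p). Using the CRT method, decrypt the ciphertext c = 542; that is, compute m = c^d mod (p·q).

d_p = d mod (p−1) = 113 mod 60 = 53; d_q = d mod (q−1) = 1.
m₁ = c^(d_p) mod p: c ≡ 54 (mod 61), and 54^53 mod 61 = 17.
m₂ = c^(d_q) mod q: c ≡ 15 (mod 17), and 15^1 mod 17 = 15.
h = q_inv·(m₁ − m₂) mod p = 18·(17 − 15) mod 61 = 36.
m = m₂ + h·q = 15 + 36·17 = 627.

627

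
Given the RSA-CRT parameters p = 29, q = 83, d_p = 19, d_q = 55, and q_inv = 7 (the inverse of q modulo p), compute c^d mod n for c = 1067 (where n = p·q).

m₁ = c^(d_p) mod p: c ≡ 23 (mod 29), and 23^19 mod 29 = 25.
m₂ = c^(d_q) mod q: c ≡ 71 (mod 83), and 71^55 mod 83 = 56.
h = q_inv·(m₁ − m₂) mod p = 7·(25 − 56) mod 29 = 15.
m = m₂ + h·q = 56 + 15·83 = 1301.

1301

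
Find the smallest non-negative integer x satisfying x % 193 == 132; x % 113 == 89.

3027

Combine the congruences pairwise.
From x ≡ 132 (mod 193) write x = 132 + 193t. Substituting into x ≡ 89 (mod 113) gives 193t ≡ 70 (mod 113), and since 80⁻¹ ≡ 89 (mod 113), t ≡ 15. Hence x ≡ 132 + 193·15 = 3027 (mod 21809).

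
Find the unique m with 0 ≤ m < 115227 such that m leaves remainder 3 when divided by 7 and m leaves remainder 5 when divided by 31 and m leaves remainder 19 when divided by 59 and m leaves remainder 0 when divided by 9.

From m ≡ 3 (mod 7) write m = 3 + 7t. Substituting into m ≡ 5 (mod 31) gives 7t ≡ 2 (mod 31), and since 7⁻¹ ≡ 9 (mod 31), t ≡ 18. Hence m ≡ 3 + 7·18 = 129 (mod 217).
From m ≡ 129 (mod 217) write m = 129 + 217t. Substituting into m ≡ 19 (mod 59) gives 217t ≡ 8 (mod 59), and since 40⁻¹ ≡ 31 (mod 59), t ≡ 12. Hence m ≡ 129 + 217·12 = 2733 (mod 12803).
From m ≡ 2733 (mod 12803) write m = 2733 + 12803t. Substituting into m ≡ 0 (mod 9) gives 12803t ≡ 3 (mod 9), and since 5⁻¹ ≡ 2 (mod 9), t ≡ 6. Hence m ≡ 2733 + 12803·6 = 79551 (mod 115227).

79551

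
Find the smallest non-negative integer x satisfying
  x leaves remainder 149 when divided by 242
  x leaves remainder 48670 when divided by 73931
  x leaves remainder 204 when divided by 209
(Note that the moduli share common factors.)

861911

gcd(242, 73931) = 121 and 121 | (48670 − 149), so the pair is consistent; merging gives x ≡ 122601 (mod 147862), where 147862 = lcm(242, 73931).
gcd(147862, 209) = 11 and 11 | (204 − 122601), so the pair is consistent; merging gives x ≡ 861911 (mod 2809378), where 2809378 = lcm(147862, 209).
The solution is unique modulo lcm(242, 73931, 209) = 2809378.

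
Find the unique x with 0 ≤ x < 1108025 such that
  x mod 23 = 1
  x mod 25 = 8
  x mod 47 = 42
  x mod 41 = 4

Combine the congruences pairwise.
From x ≡ 1 (mod 23) write x = 1 + 23t. Substituting into x ≡ 8 (mod 25) gives 23t ≡ 7 (mod 25), and since 23⁻¹ ≡ 12 (mod 25), t ≡ 9. Hence x ≡ 1 + 23·9 = 208 (mod 575).
From x ≡ 208 (mod 575) write x = 208 + 575t. Substituting into x ≡ 42 (mod 47) gives 575t ≡ 22 (mod 47), and since 11⁻¹ ≡ 30 (mod 47), t ≡ 2. Hence x ≡ 208 + 575·2 = 1358 (mod 27025).
From x ≡ 1358 (mod 27025) write x = 1358 + 27025t. Substituting into x ≡ 4 (mod 41) gives 27025t ≡ 40 (mod 41), and since 6⁻¹ ≡ 7 (mod 41), t ≡ 34. Hence x ≡ 1358 + 27025·34 = 920208 (mod 1108025).

920208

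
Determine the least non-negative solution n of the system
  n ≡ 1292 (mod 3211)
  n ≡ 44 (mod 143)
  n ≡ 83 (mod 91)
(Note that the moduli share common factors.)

gcd(3211, 143) = 13 and 13 | (44 − 1292), so the pair is consistent; merging gives n ≡ 17347 (mod 35321), where 35321 = lcm(3211, 143).
gcd(35321, 91) = 13 and 13 | (83 − 17347), so the pair is consistent; merging gives n ≡ 87989 (mod 247247), where 247247 = lcm(35321, 91).
The solution is unique modulo lcm(3211, 143, 91) = 247247.

87989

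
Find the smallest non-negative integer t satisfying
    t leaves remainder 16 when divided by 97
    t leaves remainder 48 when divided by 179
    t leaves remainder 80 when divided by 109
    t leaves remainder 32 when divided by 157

The moduli are pairwise coprime; N = 97·179·109·157 = 297133019.
N/97 = 3063227; 3063227 ≡ 64 (mod 97); 64·47 ≡ 1, so inverse 47.
N/179 = 1659961; 1659961 ≡ 94 (mod 179); 94·40 ≡ 1, so inverse 40.
N/109 = 2725991; 2725991 ≡ 10 (mod 109); 10·11 ≡ 1, so inverse 11.
N/157 = 1892567; 1892567 ≡ 89 (mod 157); 89·30 ≡ 1, so inverse 30.
t ≡ 16·3063227·47 + 48·1659961·40 + 80·2725991·11 + 32·1892567·30 = 9706408224.
9706408224 mod 297133019 = 198151616.

198151616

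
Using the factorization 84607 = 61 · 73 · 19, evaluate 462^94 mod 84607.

Mod 61: 462 ≡ 35; by Fermat, exponent reduces to 94 mod 60 = 34; 35^34 ≡ 36 (mod 61).
Mod 73: 462 ≡ 24; by Fermat, exponent reduces to 94 mod 72 = 22; 24^22 ≡ 9 (mod 73).
Mod 19: 462 ≡ 6; by Fermat, exponent reduces to 94 mod 18 = 4; 6^4 ≡ 4 (mod 19).
Combine by CRT: x ≡ 36 (mod 61), x ≡ 9 (mod 73), x ≡ 4 (mod 19) ⇒ x ≡ 43590 (mod 84607).

43590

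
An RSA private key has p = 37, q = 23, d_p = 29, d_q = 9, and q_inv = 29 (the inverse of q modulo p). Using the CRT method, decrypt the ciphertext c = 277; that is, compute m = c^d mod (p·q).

760

m₁ = c^(d_p) mod p: c ≡ 18 (mod 37), and 18^29 mod 37 = 20.
m₂ = c^(d_q) mod q: c ≡ 1 (mod 23), and 1^9 mod 23 = 1.
h = q_inv·(m₁ − m₂) mod p = 29·(20 − 1) mod 37 = 33.
m = m₂ + h·q = 1 + 33·23 = 760.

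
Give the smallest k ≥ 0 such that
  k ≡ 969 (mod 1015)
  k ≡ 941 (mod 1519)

209044

gcd(1015, 1519) = 7 and 7 | (941 − 969), so the pair is consistent; merging gives k ≡ 209044 (mod 220255), where 220255 = lcm(1015, 1519).
The solution is unique modulo lcm(1015, 1519) = 220255.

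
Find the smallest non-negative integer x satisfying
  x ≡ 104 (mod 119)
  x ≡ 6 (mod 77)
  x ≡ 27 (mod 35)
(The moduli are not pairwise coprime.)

gcd(119, 77) = 7 and 7 | (6 − 104), so the pair is consistent; merging gives x ≡ 699 (mod 1309), where 1309 = lcm(119, 77).
gcd(1309, 35) = 7 and 7 | (27 − 699), so the pair is consistent; merging gives x ≡ 3317 (mod 6545), where 6545 = lcm(1309, 35).
The solution is unique modulo lcm(119, 77, 35) = 6545.

3317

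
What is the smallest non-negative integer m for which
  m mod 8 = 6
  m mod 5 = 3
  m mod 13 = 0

78

The moduli are pairwise coprime; N = 8·5·13 = 520.
N/8 = 65; 65 ≡ 1 (mod 8), inverse 1.
N/5 = 104; 104 ≡ 4 (mod 5); 4·4 ≡ 1, so inverse 4.
N/13 = 40; 40 ≡ 1 (mod 13), inverse 1.
m ≡ 6·65·1 + 3·104·4 + 0·40·1 = 1638.
1638 mod 520 = 78.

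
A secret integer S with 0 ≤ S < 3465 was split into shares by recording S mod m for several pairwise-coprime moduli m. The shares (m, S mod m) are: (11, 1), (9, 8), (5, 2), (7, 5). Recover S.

782

From S ≡ 1 (mod 11) write S = 1 + 11t. Substituting into S ≡ 8 (mod 9) gives 11t ≡ 7 (mod 9), and since 2⁻¹ ≡ 5 (mod 9), t ≡ 8. Hence S ≡ 1 + 11·8 = 89 (mod 99).
From S ≡ 89 (mod 99) write S = 89 + 99t. Substituting into S ≡ 2 (mod 5) gives 99t ≡ 3 (mod 5), and since 4⁻¹ ≡ 4 (mod 5), t ≡ 2. Hence S ≡ 89 + 99·2 = 287 (mod 495).
From S ≡ 287 (mod 495) write S = 287 + 495t. Substituting into S ≡ 5 (mod 7) gives 495t ≡ 5 (mod 7), and since 5⁻¹ ≡ 3 (mod 7), t ≡ 1. Hence S ≡ 287 + 495·1 = 782 (mod 3465).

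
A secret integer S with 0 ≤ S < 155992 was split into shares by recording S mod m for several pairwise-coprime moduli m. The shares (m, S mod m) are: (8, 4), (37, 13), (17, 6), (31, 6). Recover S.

The moduli are pairwise coprime; N = 8·37·17·31 = 155992.
N/8 = 19499; 19499 ≡ 3 (mod 8); 3·3 ≡ 1, so inverse 3.
N/37 = 4216; 4216 ≡ 35 (mod 37); 35·18 ≡ 1, so inverse 18.
N/17 = 9176; 9176 ≡ 13 (mod 17); 13·4 ≡ 1, so inverse 4.
N/31 = 5032; 5032 ≡ 10 (mod 31); 10·28 ≡ 1, so inverse 28.
S ≡ 4·19499·3 + 13·4216·18 + 6·9176·4 + 6·5032·28 = 2286132.
2286132 mod 155992 = 102244.

102244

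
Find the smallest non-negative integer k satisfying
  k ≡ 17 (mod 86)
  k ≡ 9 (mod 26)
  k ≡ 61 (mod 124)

3285

gcd(86, 26) = 2 and 2 | (9 − 17), so the pair is consistent; merging gives k ≡ 1049 (mod 1118), where 1118 = lcm(86, 26).
gcd(1118, 124) = 2 and 2 | (61 − 1049), so the pair is consistent; merging gives k ≡ 3285 (mod 69316), where 69316 = lcm(1118, 124).
The solution is unique modulo lcm(86, 26, 124) = 69316.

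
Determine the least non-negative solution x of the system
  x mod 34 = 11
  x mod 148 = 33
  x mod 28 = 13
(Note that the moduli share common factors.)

181

Combine the congruences pairwise.
gcd(34, 148) = 2 and 2 | (33 − 11), so the pair is consistent; merging gives x ≡ 181 (mod 2516), where 2516 = lcm(34, 148).
gcd(2516, 28) = 4 and 4 | (13 − 181), so the pair is consistent; merging gives x ≡ 181 (mod 17612), where 17612 = lcm(2516, 28).
The solution is unique modulo lcm(34, 148, 28) = 17612.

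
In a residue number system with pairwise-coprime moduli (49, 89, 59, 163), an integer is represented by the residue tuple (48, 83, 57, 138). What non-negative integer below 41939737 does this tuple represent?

18158664

The moduli are pairwise coprime; N = 49·89·59·163 = 41939737.
N/49 = 855913; 855913 ≡ 30 (mod 49); 30·18 ≡ 1, so inverse 18.
N/89 = 471233; 471233 ≡ 67 (mod 89); 67·4 ≡ 1, so inverse 4.
N/59 = 710843; 710843 ≡ 11 (mod 59); 11·43 ≡ 1, so inverse 43.
N/163 = 257299; 257299 ≡ 85 (mod 163); 85·140 ≡ 1, so inverse 140.
x ≡ 48·855913·18 + 83·471233·4 + 57·710843·43 + 138·257299·140 = 7609251061.
7609251061 mod 41939737 = 18158664.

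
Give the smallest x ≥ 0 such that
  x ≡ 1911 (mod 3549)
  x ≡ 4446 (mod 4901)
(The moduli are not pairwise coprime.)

Combine the congruences pairwise.
gcd(3549, 4901) = 169 and 169 | (4446 − 1911), so the pair is consistent; merging gives x ≡ 33852 (mod 102921), where 102921 = lcm(3549, 4901).
The solution is unique modulo lcm(3549, 4901) = 102921.

33852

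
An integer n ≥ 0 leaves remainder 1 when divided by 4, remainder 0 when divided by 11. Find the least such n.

From n ≡ 1 (mod 4) write n = 1 + 4t. Substituting into n ≡ 0 (mod 11) gives 4t ≡ 10 (mod 11), and since 4⁻¹ ≡ 3 (mod 11), t ≡ 8. Hence n ≡ 1 + 4·8 = 33 (mod 44).

33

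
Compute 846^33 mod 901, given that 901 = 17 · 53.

Mod 17: 846 ≡ 13; by Fermat, exponent reduces to 33 mod 16 = 1; 13^1 ≡ 13 (mod 17).
Mod 53: 846 ≡ 51; 51^33 ≡ 22 (mod 53).
Combine by CRT: x ≡ 13 (mod 17), x ≡ 22 (mod 53) ⇒ x ≡ 234 (mod 901).

234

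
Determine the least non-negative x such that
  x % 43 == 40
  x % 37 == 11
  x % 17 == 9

The moduli are pairwise coprime; N = 43·37·17 = 27047.
N/43 = 629; 629 ≡ 27 (mod 43); 27·8 ≡ 1, so inverse 8.
N/37 = 731; 731 ≡ 28 (mod 37); 28·4 ≡ 1, so inverse 4.
N/17 = 1591; 1591 ≡ 10 (mod 17); 10·12 ≡ 1, so inverse 12.
x ≡ 40·629·8 + 11·731·4 + 9·1591·12 = 405272.
405272 mod 27047 = 26614.

26614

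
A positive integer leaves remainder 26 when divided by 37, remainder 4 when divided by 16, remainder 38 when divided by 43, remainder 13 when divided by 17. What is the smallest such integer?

299060

From m ≡ 26 (mod 37) write m = 26 + 37t. Substituting into m ≡ 4 (mod 16) gives 37t ≡ 10 (mod 16), and since 5⁻¹ ≡ 13 (mod 16), t ≡ 2. Hence m ≡ 26 + 37·2 = 100 (mod 592).
From m ≡ 100 (mod 592) write m = 100 + 592t. Substituting into m ≡ 38 (mod 43) gives 592t ≡ 24 (mod 43), and since 33⁻¹ ≡ 30 (mod 43), t ≡ 32. Hence m ≡ 100 + 592·32 = 19044 (mod 25456).
From m ≡ 19044 (mod 25456) write m = 19044 + 25456t. Substituting into m ≡ 13 (mod 17) gives 25456t ≡ 9 (mod 17), and since 7⁻¹ ≡ 5 (mod 17), t ≡ 11. Hence m ≡ 19044 + 25456·11 = 299060 (mod 432752).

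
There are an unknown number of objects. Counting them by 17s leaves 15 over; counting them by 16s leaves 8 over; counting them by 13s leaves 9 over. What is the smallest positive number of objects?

984

From N ≡ 15 (mod 17) write N = 15 + 17t. Substituting into N ≡ 8 (mod 16) gives 17t ≡ 9 (mod 16), and since 1⁻¹ ≡ 1 (mod 16), t ≡ 9. Hence N ≡ 15 + 17·9 = 168 (mod 272).
From N ≡ 168 (mod 272) write N = 168 + 272t. Substituting into N ≡ 9 (mod 13) gives 272t ≡ 10 (mod 13), and since 12⁻¹ ≡ 12 (mod 13), t ≡ 3. Hence N ≡ 168 + 272·3 = 984 (mod 3536).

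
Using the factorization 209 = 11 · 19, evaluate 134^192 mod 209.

Mod 11: 134 ≡ 2; by Fermat, exponent reduces to 192 mod 10 = 2; 2^2 ≡ 4 (mod 11).
Mod 19: 134 ≡ 1; by Fermat, exponent reduces to 192 mod 18 = 12; 1^12 ≡ 1 (mod 19).
Combine by CRT: x ≡ 4 (mod 11), x ≡ 1 (mod 19) ⇒ x ≡ 191 (mod 209).

191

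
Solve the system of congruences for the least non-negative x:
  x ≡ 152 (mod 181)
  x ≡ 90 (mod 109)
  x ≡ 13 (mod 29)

The moduli are pairwise coprime; N = 181·109·29 = 572141.
N/181 = 3161; 3161 ≡ 84 (mod 181); 84·153 ≡ 1, so inverse 153.
N/109 = 5249; 5249 ≡ 17 (mod 109); 17·77 ≡ 1, so inverse 77.
N/29 = 19729; 19729 ≡ 9 (mod 29); 9·13 ≡ 1, so inverse 13.
x ≡ 152·3161·153 + 90·5249·77 + 13·19729·13 = 113221987.
113221987 mod 572141 = 510210.

510210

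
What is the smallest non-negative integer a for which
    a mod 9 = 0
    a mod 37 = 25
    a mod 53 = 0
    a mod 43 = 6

195570

The moduli are pairwise coprime; N = 9·37·53·43 = 758907.
N/9 = 84323; 84323 ≡ 2 (mod 9); 2·5 ≡ 1, so inverse 5.
N/37 = 20511; 20511 ≡ 13 (mod 37); 13·20 ≡ 1, so inverse 20.
N/53 = 14319; 14319 ≡ 9 (mod 53); 9·6 ≡ 1, so inverse 6.
N/43 = 17649; 17649 ≡ 19 (mod 43); 19·34 ≡ 1, so inverse 34.
a ≡ 0·84323·5 + 25·20511·20 + 0·14319·6 + 6·17649·34 = 13855896.
13855896 mod 758907 = 195570.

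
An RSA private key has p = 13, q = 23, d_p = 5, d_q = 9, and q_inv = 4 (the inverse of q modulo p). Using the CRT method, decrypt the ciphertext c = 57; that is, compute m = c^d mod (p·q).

m₁ = c^(d_p) mod p: c ≡ 5 (mod 13), and 5^5 mod 13 = 5.
m₂ = c^(d_q) mod q: c ≡ 11 (mod 23), and 11^9 mod 23 = 19.
h = q_inv·(m₁ − m₂) mod p = 4·(5 − 19) mod 13 = 9.
m = m₂ + h·q = 19 + 9·23 = 226.

226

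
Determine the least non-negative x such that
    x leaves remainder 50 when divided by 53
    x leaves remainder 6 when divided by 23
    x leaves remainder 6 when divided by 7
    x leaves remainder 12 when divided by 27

The moduli are pairwise coprime; N = 53·23·7·27 = 230391.
N/53 = 4347; 4347 ≡ 1 (mod 53), inverse 1.
N/23 = 10017; 10017 ≡ 12 (mod 23); 12·2 ≡ 1, so inverse 2.
N/7 = 32913; 32913 ≡ 6 (mod 7); 6·6 ≡ 1, so inverse 6.
N/27 = 8533; 8533 ≡ 1 (mod 27), inverse 1.
x ≡ 50·4347·1 + 6·10017·2 + 6·32913·6 + 12·8533·1 = 1624818.
1624818 mod 230391 = 12081.

12081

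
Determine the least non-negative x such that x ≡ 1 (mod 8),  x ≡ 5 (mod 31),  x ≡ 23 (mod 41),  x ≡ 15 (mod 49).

403873

The moduli are pairwise coprime; N = 8·31·41·49 = 498232.
N/8 = 62279; 62279 ≡ 7 (mod 8); 7·7 ≡ 1, so inverse 7.
N/31 = 16072; 16072 ≡ 14 (mod 31); 14·20 ≡ 1, so inverse 20.
N/41 = 12152; 12152 ≡ 16 (mod 41); 16·18 ≡ 1, so inverse 18.
N/49 = 10168; 10168 ≡ 25 (mod 49); 25·2 ≡ 1, so inverse 2.
x ≡ 1·62279·7 + 5·16072·20 + 23·12152·18 + 15·10168·2 = 7379121.
7379121 mod 498232 = 403873.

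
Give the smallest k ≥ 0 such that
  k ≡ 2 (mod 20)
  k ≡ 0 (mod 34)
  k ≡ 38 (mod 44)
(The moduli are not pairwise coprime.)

3162

gcd(20, 34) = 2 and 2 | (0 − 2), so the pair is consistent; merging gives k ≡ 102 (mod 340), where 340 = lcm(20, 34).
gcd(340, 44) = 4 and 4 | (38 − 102), so the pair is consistent; merging gives k ≡ 3162 (mod 3740), where 3740 = lcm(340, 44).
The solution is unique modulo lcm(20, 34, 44) = 3740.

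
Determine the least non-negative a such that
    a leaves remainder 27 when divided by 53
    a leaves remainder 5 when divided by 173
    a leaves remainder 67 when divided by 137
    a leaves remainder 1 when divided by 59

From a ≡ 27 (mod 53) write a = 27 + 53t. Substituting into a ≡ 5 (mod 173) gives 53t ≡ 151 (mod 173), and since 53⁻¹ ≡ 111 (mod 173), t ≡ 153. Hence a ≡ 27 + 53·153 = 8136 (mod 9169).
From a ≡ 8136 (mod 9169) write a = 8136 + 9169t. Substituting into a ≡ 67 (mod 137) gives 9169t ≡ 14 (mod 137), and since 127⁻¹ ≡ 41 (mod 137), t ≡ 26. Hence a ≡ 8136 + 9169·26 = 246530 (mod 1256153).
From a ≡ 246530 (mod 1256153) write a = 246530 + 1256153t. Substituting into a ≡ 1 (mod 59) gives 1256153t ≡ 32 (mod 59), and since 43⁻¹ ≡ 11 (mod 59), t ≡ 57. Hence a ≡ 246530 + 1256153·57 = 71847251 (mod 74113027).

71847251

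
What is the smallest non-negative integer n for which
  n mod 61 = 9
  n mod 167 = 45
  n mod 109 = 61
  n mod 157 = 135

The moduli are pairwise coprime; M = 61·167·109·157 = 174330131.
M/61 = 2857871; 2857871 ≡ 21 (mod 61); 21·32 ≡ 1, so inverse 32.
M/167 = 1043893; 1043893 ≡ 143 (mod 167); 143·160 ≡ 1, so inverse 160.
M/109 = 1599359; 1599359 ≡ 2 (mod 109); 2·55 ≡ 1, so inverse 55.
M/157 = 1110383; 1110383 ≡ 79 (mod 157); 79·2 ≡ 1, so inverse 2.
n ≡ 9·2857871·32 + 45·1043893·160 + 61·1599359·55 + 135·1110383·2 = 14004749303.
14004749303 mod 174330131 = 58338823.

58338823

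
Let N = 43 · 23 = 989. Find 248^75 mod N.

Mod 43: 248 ≡ 33; by Fermat, exponent reduces to 75 mod 42 = 33; 33^33 ≡ 22 (mod 43).
Mod 23: 248 ≡ 18; by Fermat, exponent reduces to 75 mod 22 = 9; 18^9 ≡ 12 (mod 23).
Combine by CRT: x ≡ 22 (mod 43), x ≡ 12 (mod 23) ⇒ x ≡ 495 (mod 989).

495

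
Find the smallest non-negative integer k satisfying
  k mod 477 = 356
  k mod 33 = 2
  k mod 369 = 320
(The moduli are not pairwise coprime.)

13235

Combine the congruences pairwise.
gcd(477, 33) = 3 and 3 | (2 − 356), so the pair is consistent; merging gives k ≡ 2741 (mod 5247), where 5247 = lcm(477, 33).
gcd(5247, 369) = 9 and 9 | (320 − 2741), so the pair is consistent; merging gives k ≡ 13235 (mod 215127), where 215127 = lcm(5247, 369).
The solution is unique modulo lcm(477, 33, 369) = 215127.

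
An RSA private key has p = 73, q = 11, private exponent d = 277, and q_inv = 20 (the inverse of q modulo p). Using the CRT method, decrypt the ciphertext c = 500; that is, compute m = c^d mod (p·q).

d_p = d mod (p−1) = 277 mod 72 = 61; d_q = d mod (q−1) = 7.
m₁ = c^(d_p) mod p: c ≡ 62 (mod 73), and 62^61 mod 73 = 15.
m₂ = c^(d_q) mod q: c ≡ 5 (mod 11), and 5^7 mod 11 = 3.
h = q_inv·(m₁ − m₂) mod p = 20·(15 − 3) mod 73 = 21.
m = m₂ + h·q = 3 + 21·11 = 234.

234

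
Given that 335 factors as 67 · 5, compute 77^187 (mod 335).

238

Mod 67: 77 ≡ 10; by Fermat, exponent reduces to 187 mod 66 = 55; 10^55 ≡ 37 (mod 67).
Mod 5: 77 ≡ 2; by Fermat, exponent reduces to 187 mod 4 = 3; 2^3 ≡ 3 (mod 5).
Combine by CRT: x ≡ 37 (mod 67), x ≡ 3 (mod 5) ⇒ x ≡ 238 (mod 335).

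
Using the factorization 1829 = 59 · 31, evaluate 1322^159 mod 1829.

Mod 59: 1322 ≡ 24; by Fermat, exponent reduces to 159 mod 58 = 43; 24^43 ≡ 33 (mod 59).
Mod 31: 1322 ≡ 20; by Fermat, exponent reduces to 159 mod 30 = 9; 20^9 ≡ 8 (mod 31).
Combine by CRT: x ≡ 33 (mod 59), x ≡ 8 (mod 31) ⇒ x ≡ 1744 (mod 1829).

1744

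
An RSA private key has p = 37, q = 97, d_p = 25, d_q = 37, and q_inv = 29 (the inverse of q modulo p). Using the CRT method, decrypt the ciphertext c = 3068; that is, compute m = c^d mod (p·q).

m₁ = c^(d_p) mod p: c ≡ 34 (mod 37), and 34^25 mod 37 = 33.
m₂ = c^(d_q) mod q: c ≡ 61 (mod 97), and 61^37 mod 97 = 61.
h = q_inv·(m₁ − m₂) mod p = 29·(33 − 61) mod 37 = 2.
m = m₂ + h·q = 61 + 2·97 = 255.

255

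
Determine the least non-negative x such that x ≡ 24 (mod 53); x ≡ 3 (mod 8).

From x ≡ 24 (mod 53) write x = 24 + 53t. Substituting into x ≡ 3 (mod 8) gives 53t ≡ 3 (mod 8), and since 5⁻¹ ≡ 5 (mod 8), t ≡ 7. Hence x ≡ 24 + 53·7 = 395 (mod 424).

395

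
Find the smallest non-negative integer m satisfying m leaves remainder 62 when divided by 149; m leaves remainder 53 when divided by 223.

From m ≡ 62 (mod 149) write m = 62 + 149t. Substituting into m ≡ 53 (mod 223) gives 149t ≡ 214 (mod 223), and since 149⁻¹ ≡ 3 (mod 223), t ≡ 196. Hence m ≡ 62 + 149·196 = 29266 (mod 33227).

29266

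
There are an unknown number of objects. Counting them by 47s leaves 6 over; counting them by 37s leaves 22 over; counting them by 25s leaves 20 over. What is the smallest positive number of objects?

33470

The moduli are pairwise coprime; M = 47·37·25 = 43475.
M/47 = 925; 925 ≡ 32 (mod 47); 32·25 ≡ 1, so inverse 25.
M/37 = 1175; 1175 ≡ 28 (mod 37); 28·4 ≡ 1, so inverse 4.
M/25 = 1739; 1739 ≡ 14 (mod 25); 14·9 ≡ 1, so inverse 9.
N ≡ 6·925·25 + 22·1175·4 + 20·1739·9 = 555170.
555170 mod 43475 = 33470.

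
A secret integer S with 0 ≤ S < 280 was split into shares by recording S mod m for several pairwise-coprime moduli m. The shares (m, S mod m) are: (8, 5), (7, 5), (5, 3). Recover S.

From S ≡ 5 (mod 8) write S = 5 + 8t. Substituting into S ≡ 5 (mod 7) gives 8t ≡ 0 (mod 7), and since 1⁻¹ ≡ 1 (mod 7), t ≡ 0. Hence S ≡ 5 + 8·0 = 5 (mod 56).
From S ≡ 5 (mod 56) write S = 5 + 56t. Substituting into S ≡ 3 (mod 5) gives 56t ≡ 3 (mod 5), and since 1⁻¹ ≡ 1 (mod 5), t ≡ 3. Hence S ≡ 5 + 56·3 = 173 (mod 280).

173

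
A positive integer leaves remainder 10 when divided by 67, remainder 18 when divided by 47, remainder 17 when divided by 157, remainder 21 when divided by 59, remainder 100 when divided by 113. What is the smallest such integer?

2411147770

From m ≡ 10 (mod 67) write m = 10 + 67t. Substituting into m ≡ 18 (mod 47) gives 67t ≡ 8 (mod 47), and since 20⁻¹ ≡ 40 (mod 47), t ≡ 38. Hence m ≡ 10 + 67·38 = 2556 (mod 3149).
From m ≡ 2556 (mod 3149) write m = 2556 + 3149t. Substituting into m ≡ 17 (mod 157) gives 3149t ≡ 130 (mod 157), and since 9⁻¹ ≡ 35 (mod 157), t ≡ 154. Hence m ≡ 2556 + 3149·154 = 487502 (mod 494393).
From m ≡ 487502 (mod 494393) write m = 487502 + 494393t. Substituting into m ≡ 21 (mod 59) gives 494393t ≡ 36 (mod 59), and since 32⁻¹ ≡ 24 (mod 59), t ≡ 38. Hence m ≡ 487502 + 494393·38 = 19274436 (mod 29169187).
From m ≡ 19274436 (mod 29169187) write m = 19274436 + 29169187t. Substituting into m ≡ 100 (mod 113) gives 29169187t ≡ 74 (mod 113), and since 45⁻¹ ≡ 108 (mod 113), t ≡ 82. Hence m ≡ 19274436 + 29169187·82 = 2411147770 (mod 3296118131).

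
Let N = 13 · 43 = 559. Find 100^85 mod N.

Mod 13: 100 ≡ 9; by Fermat, exponent reduces to 85 mod 12 = 1; 9^1 ≡ 9 (mod 13).
Mod 43: 100 ≡ 14; by Fermat, exponent reduces to 85 mod 42 = 1; 14^1 ≡ 14 (mod 43).
Combine by CRT: x ≡ 9 (mod 13), x ≡ 14 (mod 43) ⇒ x ≡ 100 (mod 559).

100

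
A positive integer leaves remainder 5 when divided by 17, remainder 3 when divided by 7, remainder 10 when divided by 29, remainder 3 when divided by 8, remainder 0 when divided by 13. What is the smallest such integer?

76947

The moduli are pairwise coprime; N = 17·7·29·8·13 = 358904.
N/17 = 21112; 21112 ≡ 15 (mod 17); 15·8 ≡ 1, so inverse 8.
N/7 = 51272; 51272 ≡ 4 (mod 7); 4·2 ≡ 1, so inverse 2.
N/29 = 12376; 12376 ≡ 22 (mod 29); 22·4 ≡ 1, so inverse 4.
N/8 = 44863; 44863 ≡ 7 (mod 8); 7·7 ≡ 1, so inverse 7.
N/13 = 27608; 27608 ≡ 9 (mod 13); 9·3 ≡ 1, so inverse 3.
a ≡ 5·21112·8 + 3·51272·2 + 10·12376·4 + 3·44863·7 + 0·27608·3 = 2589275.
2589275 mod 358904 = 76947.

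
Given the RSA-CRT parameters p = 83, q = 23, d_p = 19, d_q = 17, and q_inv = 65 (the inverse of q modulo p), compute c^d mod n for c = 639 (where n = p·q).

583

m₁ = c^(d_p) mod p: c ≡ 58 (mod 83), and 58^19 mod 83 = 2.
m₂ = c^(d_q) mod q: c ≡ 18 (mod 23), and 18^17 mod 23 = 8.
h = q_inv·(m₁ − m₂) mod p = 65·(2 − 8) mod 83 = 25.
m = m₂ + h·q = 8 + 25·23 = 583.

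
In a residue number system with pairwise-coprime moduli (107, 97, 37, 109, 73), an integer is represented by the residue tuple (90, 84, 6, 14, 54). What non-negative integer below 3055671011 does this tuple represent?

528081470

The moduli are pairwise coprime; N = 107·97·37·109·73 = 3055671011.
N/107 = 28557673; 28557673 ≡ 15 (mod 107); 15·50 ≡ 1, so inverse 50.
N/97 = 31501763; 31501763 ≡ 43 (mod 97); 43·88 ≡ 1, so inverse 88.
N/37 = 82585703; 82585703 ≡ 1 (mod 37), inverse 1.
N/109 = 28033679; 28033679 ≡ 78 (mod 109); 78·7 ≡ 1, so inverse 7.
N/73 = 41858507; 41858507 ≡ 15 (mod 73); 15·39 ≡ 1, so inverse 39.
x ≡ 90·28557673·50 + 84·31501763·88 + 6·82585703·1 + 14·28033679·7 + 54·41858507·39 = 452767391098.
452767391098 mod 3055671011 = 528081470.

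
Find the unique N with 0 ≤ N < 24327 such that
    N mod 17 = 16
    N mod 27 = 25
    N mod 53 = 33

9043

From N ≡ 16 (mod 17) write N = 16 + 17t. Substituting into N ≡ 25 (mod 27) gives 17t ≡ 9 (mod 27), and since 17⁻¹ ≡ 8 (mod 27), t ≡ 18. Hence N ≡ 16 + 17·18 = 322 (mod 459).
From N ≡ 322 (mod 459) write N = 322 + 459t. Substituting into N ≡ 33 (mod 53) gives 459t ≡ 29 (mod 53), and since 35⁻¹ ≡ 50 (mod 53), t ≡ 19. Hence N ≡ 322 + 459·19 = 9043 (mod 24327).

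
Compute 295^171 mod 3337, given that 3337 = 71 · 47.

Mod 71: 295 ≡ 11; by Fermat, exponent reduces to 171 mod 70 = 31; 11^31 ≡ 52 (mod 71).
Mod 47: 295 ≡ 13; by Fermat, exponent reduces to 171 mod 46 = 33; 13^33 ≡ 45 (mod 47).
Combine by CRT: x ≡ 52 (mod 71), x ≡ 45 (mod 47) ⇒ x ≡ 2395 (mod 3337).

2395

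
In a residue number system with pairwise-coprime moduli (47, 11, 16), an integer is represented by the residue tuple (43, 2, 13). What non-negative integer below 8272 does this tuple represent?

3709

The moduli are pairwise coprime; N = 47·11·16 = 8272.
N/47 = 176; 176 ≡ 35 (mod 47); 35·43 ≡ 1, so inverse 43.
N/11 = 752; 752 ≡ 4 (mod 11); 4·3 ≡ 1, so inverse 3.
N/16 = 517; 517 ≡ 5 (mod 16); 5·13 ≡ 1, so inverse 13.
x ≡ 43·176·43 + 2·752·3 + 13·517·13 = 417309.
417309 mod 8272 = 3709.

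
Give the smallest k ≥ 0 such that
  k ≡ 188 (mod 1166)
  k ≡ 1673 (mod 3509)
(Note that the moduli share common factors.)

271866

gcd(1166, 3509) = 11 and 11 | (1673 − 188), so the pair is consistent; merging gives k ≡ 271866 (mod 371954), where 371954 = lcm(1166, 3509).
The solution is unique modulo lcm(1166, 3509) = 371954.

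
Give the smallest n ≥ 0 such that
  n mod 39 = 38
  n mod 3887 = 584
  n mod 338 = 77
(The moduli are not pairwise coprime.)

12245

gcd(39, 3887) = 13 and 13 | (584 − 38), so the pair is consistent; merging gives n ≡ 584 (mod 11661), where 11661 = lcm(39, 3887).
gcd(11661, 338) = 169 and 169 | (77 − 584), so the pair is consistent; merging gives n ≡ 12245 (mod 23322), where 23322 = lcm(11661, 338).
The solution is unique modulo lcm(39, 3887, 338) = 23322.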